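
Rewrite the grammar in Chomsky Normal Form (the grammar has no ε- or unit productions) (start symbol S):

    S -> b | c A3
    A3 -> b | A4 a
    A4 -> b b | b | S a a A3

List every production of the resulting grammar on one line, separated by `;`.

Introduce a nonterminal for each terminal appearing in a rule of length ≥ 2: X1 → c, X2 → a, X3 → b.
Binarize each right-hand side of length ≥ 3 by chaining fresh nonterminals (Y1, Y2, …): affected rules were A4 → S X2 X2 A3.

S -> b | X1 A3; A3 -> b | A4 X2; A4 -> X3 X3 | b | S Y1; X1 -> c; X2 -> a; X3 -> b; Y1 -> X2 Y2; Y2 -> X2 A3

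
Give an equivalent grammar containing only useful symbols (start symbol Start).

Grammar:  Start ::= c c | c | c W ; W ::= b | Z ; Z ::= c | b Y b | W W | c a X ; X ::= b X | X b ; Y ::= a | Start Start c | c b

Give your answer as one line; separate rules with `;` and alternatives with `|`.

Generating nonterminals: {Start, W, Y, Z}.
Reachable from Start after that: {Start, W, Y, Z}.
Removed useless symbols: {X} and every production mentioning them.

Start ::= c c | c | c W; W ::= b | Z; Z ::= c | b Y b | W W; Y ::= a | Start Start c | c b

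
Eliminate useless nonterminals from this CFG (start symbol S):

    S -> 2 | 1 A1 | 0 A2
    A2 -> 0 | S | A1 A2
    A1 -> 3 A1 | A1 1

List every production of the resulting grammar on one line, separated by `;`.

S -> 2 | 0 A2; A2 -> 0 | S

Generating nonterminals: {A2, S}.
Reachable from S after that: {A2, S}.
Removed useless symbols: {A1} and every production mentioning them.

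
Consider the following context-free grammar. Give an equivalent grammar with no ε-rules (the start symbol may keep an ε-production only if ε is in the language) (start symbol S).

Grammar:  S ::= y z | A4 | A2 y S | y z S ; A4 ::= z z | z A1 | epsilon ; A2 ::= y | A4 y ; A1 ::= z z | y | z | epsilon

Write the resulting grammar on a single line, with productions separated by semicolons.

S ::= y z | A4 | A2 y S | A2 y | y z S | epsilon; A4 ::= z z | z A1 | z; A2 ::= y | A4 y; A1 ::= z z | y | z

The nullable symbols are {A1, A4, S}.
ε ∈ L(G) since S is nullable, so keep S → ε.
Expand every rule over subsets of its nullable positions: S → A2 y S gives A2 y S | A2 y. A4 → z A1 gives z A1 | z.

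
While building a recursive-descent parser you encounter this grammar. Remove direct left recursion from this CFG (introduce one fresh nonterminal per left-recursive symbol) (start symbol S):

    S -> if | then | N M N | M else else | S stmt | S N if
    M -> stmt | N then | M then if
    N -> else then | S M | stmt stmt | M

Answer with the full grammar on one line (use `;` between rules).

Left recursion appears on S, M.
For S: α = {stmt, N if}, β = {if, then, N M N, M else else}. Rewrite as S → β S' and S' → α S' | ε.
For M: α = {then if}, β = {stmt, N then}. Rewrite as M → β M' and M' → α M' | ε.

S -> if S' | then S' | N M N S' | M else else S'; M -> stmt M' | N then M'; N -> else then | S M | stmt stmt | M; S' -> stmt S' | N if S' | ε; M' -> then if M' | ε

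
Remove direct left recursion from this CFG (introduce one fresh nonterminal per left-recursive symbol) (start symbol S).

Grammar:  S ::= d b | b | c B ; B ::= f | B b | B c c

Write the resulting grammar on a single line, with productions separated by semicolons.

S ::= d b | b | c B; B ::= f B'; B' ::= b B' | c c B' | ε

B is directly left-recursive.
For B: α = {b, c c}, β = {f}. Rewrite as B → β B' and B' → α B' | ε.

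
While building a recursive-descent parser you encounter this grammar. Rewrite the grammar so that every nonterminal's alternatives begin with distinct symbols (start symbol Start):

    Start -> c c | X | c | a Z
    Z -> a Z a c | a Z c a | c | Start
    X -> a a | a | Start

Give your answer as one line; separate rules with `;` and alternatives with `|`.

Start -> X | a Z | c Start1; Z -> c | Start | a Z Z1; X -> Start | a X1; Start1 -> c | epsilon; Z1 -> a c | c a; X1 -> a | epsilon

Start has alternatives sharing prefix 'c': factor to Start → c Start1 with Start1 → c | ε.
Z has alternatives sharing prefix 'a Z': factor to Z → a Z Z1 with Z1 → a c | c a.
X has alternatives sharing prefix 'a': factor to X → a X1 with X1 → a | ε.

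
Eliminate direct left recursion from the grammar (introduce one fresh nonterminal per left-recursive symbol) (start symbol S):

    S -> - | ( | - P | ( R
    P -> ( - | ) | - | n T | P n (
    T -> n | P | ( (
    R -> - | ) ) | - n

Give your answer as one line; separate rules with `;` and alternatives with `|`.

Left recursion appears on P.
For P: α = {n (}, β = {( -, ), -, n T}. Rewrite as P → β P' and P' → α P' | ε.

S -> - | ( | - P | ( R; P -> ( - P' | ) P' | - P' | n T P'; T -> n | P | ( (; R -> - | ) ) | - n; P' -> n ( P' | ε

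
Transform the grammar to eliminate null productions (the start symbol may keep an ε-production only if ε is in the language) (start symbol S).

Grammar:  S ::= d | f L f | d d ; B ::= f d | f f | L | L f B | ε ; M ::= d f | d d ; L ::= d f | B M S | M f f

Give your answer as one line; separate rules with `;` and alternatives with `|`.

Nullable nonterminals: {B}.
ε ∉ L(G), so no ε-production is kept.
Add the nullable-subset variants: B → L f B gives L f B | L f. L → B M S gives B M S | M S.

S ::= d | f L f | d d; B ::= f d | f f | L | L f B | L f; M ::= d f | d d; L ::= d f | B M S | M S | M f f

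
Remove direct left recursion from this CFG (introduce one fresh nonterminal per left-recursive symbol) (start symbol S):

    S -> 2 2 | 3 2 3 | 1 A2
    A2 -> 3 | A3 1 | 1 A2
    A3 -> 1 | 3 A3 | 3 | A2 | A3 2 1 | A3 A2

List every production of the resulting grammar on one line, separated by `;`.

A3 is directly left-recursive.
For A3: α = {2 1, A2}, β = {1, 3 A3, 3, A2}. Rewrite as A3 → β A3' and A3' → α A3' | ε.

S -> 2 2 | 3 2 3 | 1 A2; A2 -> 3 | A3 1 | 1 A2; A3 -> 1 A3' | 3 A3 A3' | 3 A3' | A2 A3'; A3' -> 2 1 A3' | A2 A3' | ε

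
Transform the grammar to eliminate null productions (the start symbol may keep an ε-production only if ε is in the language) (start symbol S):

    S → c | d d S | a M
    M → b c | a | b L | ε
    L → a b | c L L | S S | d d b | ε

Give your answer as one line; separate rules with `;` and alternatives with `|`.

Nullable set = {L, M}.
ε ∉ L(G), so no ε-production is kept.
For each production, add variants omitting each subset of nullable occurrences: S → a M gives a M | a. M → b L gives b L | b. L → c L L gives c L L | c L | c.

S → c | d d S | a M | a; M → b c | a | b L | b; L → a b | c L L | c L | c | S S | d d b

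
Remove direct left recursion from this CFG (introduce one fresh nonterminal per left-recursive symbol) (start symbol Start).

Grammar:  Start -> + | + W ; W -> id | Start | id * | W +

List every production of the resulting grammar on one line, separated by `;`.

Directly left-recursive nonterminal: W.
For W: α = {+}, β = {id, Start, id *}. Rewrite as W → β W1 and W1 → α W1 | ε.

Start -> + | + W; W -> id W1 | Start W1 | id * W1; W1 -> + W1 | eps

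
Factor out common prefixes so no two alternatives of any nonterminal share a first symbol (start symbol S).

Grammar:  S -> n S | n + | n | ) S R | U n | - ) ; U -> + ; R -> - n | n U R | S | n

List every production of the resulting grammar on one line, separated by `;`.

S -> ) S R | U n | - ) | n S'; U -> +; R -> - n | S | n R'; S' -> S | + | ε; R' -> U R | ε

S has alternatives sharing prefix 'n': factor to S → n S' with S' → S | + | ε.
R has alternatives sharing prefix 'n': factor to R → n R' with R' → U R | ε.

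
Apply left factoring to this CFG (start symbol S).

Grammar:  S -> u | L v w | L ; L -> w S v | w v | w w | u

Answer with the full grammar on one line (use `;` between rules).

S has alternatives sharing prefix 'L': factor to S → L S' with S' → v w | ε.
L has alternatives sharing prefix 'w': factor to L → w L' with L' → S v | v | w.

S -> u | L S'; L -> u | w L'; S' -> v w | eps; L' -> S v | v | w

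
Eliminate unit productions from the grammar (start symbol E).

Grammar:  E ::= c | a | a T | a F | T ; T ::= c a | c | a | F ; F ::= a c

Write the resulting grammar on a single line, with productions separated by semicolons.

E ::= c | a | a T | a F | a c | c a; T ::= a c | c a | c | a; F ::= a c

Unit pairs: E ⇒* {F, T}; T ⇒* {F}.
Replace each nonterminal's rules with the union of the non-unit rules of every nonterminal it unit-derives.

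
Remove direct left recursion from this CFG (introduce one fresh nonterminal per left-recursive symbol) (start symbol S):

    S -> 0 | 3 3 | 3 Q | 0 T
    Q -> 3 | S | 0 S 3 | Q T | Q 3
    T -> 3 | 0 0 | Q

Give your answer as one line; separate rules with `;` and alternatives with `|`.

Directly left-recursive nonterminal: Q.
For Q: α = {T, 3}, β = {3, S, 0 S 3}. Rewrite as Q → β Q' and Q' → α Q' | ε.

S -> 0 | 3 3 | 3 Q | 0 T; Q -> 3 Q' | S Q' | 0 S 3 Q'; T -> 3 | 0 0 | Q; Q' -> T Q' | 3 Q' | ε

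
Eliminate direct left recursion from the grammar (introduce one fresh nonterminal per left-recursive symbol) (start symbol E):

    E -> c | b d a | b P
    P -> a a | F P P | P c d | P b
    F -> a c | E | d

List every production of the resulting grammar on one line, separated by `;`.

Directly left-recursive nonterminal: P.
For P: α = {c d, b}, β = {a a, F P P}. Rewrite as P → β P' and P' → α P' | ε.

E -> c | b d a | b P; P -> a a P' | F P P P'; F -> a c | E | d; P' -> c d P' | b P' | epsilon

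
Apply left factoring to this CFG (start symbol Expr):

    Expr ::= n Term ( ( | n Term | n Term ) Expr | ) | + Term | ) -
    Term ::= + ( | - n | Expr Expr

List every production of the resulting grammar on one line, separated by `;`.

Expr ::= + Term | n Term Expr1 | ) Expr2; Term ::= + ( | - n | Expr Expr; Expr1 ::= ( ( | ε | ) Expr; Expr2 ::= ε | -

Expr has alternatives sharing prefix 'n Term': factor to Expr → n Term Expr1 with Expr1 → ( ( | ε | ) Expr.
Expr has alternatives sharing prefix ')': factor to Expr → ) Expr2 with Expr2 → ε | -.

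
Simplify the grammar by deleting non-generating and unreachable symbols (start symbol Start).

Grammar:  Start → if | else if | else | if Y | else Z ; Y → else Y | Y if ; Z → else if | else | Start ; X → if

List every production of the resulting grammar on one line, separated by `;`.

Start → if | else if | else | else Z; Z → else if | else | Start

Generating nonterminals: {Start, X, Z}.
Reachable from Start after that: {Start, Z}.
Removed useless symbols: {X, Y} and every production mentioning them.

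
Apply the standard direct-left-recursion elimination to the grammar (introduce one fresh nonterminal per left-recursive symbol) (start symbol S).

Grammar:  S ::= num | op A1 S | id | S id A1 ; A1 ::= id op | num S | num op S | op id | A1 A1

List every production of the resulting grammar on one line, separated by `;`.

S ::= num S' | op A1 S S' | id S'; A1 ::= id op A1' | num S A1' | num op S A1' | op id A1'; S' ::= id A1 S' | ε; A1' ::= A1 A1' | ε

Left recursion appears on S, A1.
For S: α = {id A1}, β = {num, op A1 S, id}. Rewrite as S → β S' and S' → α S' | ε.
For A1: α = {A1}, β = {id op, num S, num op S, op id}. Rewrite as A1 → β A1' and A1' → α A1' | ε.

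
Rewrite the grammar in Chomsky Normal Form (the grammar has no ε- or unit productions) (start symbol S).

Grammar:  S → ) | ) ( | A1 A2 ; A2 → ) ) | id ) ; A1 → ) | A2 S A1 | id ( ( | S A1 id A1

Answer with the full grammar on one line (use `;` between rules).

Introduce a nonterminal for each terminal appearing in a rule of length ≥ 2: X1 → ), X2 → (, X3 → id.
Binarize each right-hand side of length ≥ 3 by chaining fresh nonterminals (Y1, Y2, …): affected rules were A1 → A2 S A1; A1 → X3 X2 X2; A1 → S A1 X3 A1.

S → ) | X1 X2 | A1 A2; A2 → X1 X1 | X3 X1; A1 → ) | A2 Y1 | X3 Y2 | S Y3; X1 → ); X2 → (; X3 → id; Y1 → S A1; Y2 → X2 X2; Y3 → A1 Y4; Y4 → X3 A1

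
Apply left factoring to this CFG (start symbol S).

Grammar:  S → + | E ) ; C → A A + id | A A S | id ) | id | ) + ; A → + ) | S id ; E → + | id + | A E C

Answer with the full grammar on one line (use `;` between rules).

S → + | E ); C → ) + | A A C' | id C''; A → + ) | S id; E → + | id + | A E C; C' → + id | S; C'' → ) | ε

C has alternatives sharing prefix 'A A': factor to C → A A C' with C' → + id | S.
C has alternatives sharing prefix 'id': factor to C → id C'' with C'' → ) | ε.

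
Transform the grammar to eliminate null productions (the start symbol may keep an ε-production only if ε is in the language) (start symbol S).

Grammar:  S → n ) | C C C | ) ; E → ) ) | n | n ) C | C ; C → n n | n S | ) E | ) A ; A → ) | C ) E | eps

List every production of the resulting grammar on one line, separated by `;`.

Nullable set = {A}.
ε ∉ L(G), so no ε-production is kept.
Add the nullable-subset variants: C → ) A gives ) A | ).

S → n ) | C C C | ); E → ) ) | n | n ) C | C; C → n n | n S | ) E | ) A | ); A → ) | C ) E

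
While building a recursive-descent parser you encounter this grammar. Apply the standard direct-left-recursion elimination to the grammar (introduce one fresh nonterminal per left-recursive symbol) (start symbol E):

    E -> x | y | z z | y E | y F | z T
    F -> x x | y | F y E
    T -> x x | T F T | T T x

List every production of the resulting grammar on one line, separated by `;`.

E -> x | y | z z | y E | y F | z T; F -> x x F' | y F'; T -> x x T'; F' -> y E F' | ε; T' -> F T T' | T x T' | ε

Left recursion appears on F, T.
For F: α = {y E}, β = {x x, y}. Rewrite as F → β F' and F' → α F' | ε.
For T: α = {F T, T x}, β = {x x}. Rewrite as T → β T' and T' → α T' | ε.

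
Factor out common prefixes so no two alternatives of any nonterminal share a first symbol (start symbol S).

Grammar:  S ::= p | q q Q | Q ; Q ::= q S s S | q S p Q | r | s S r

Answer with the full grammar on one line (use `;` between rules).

Q has alternatives sharing prefix 'q S': factor to Q → q S Q' with Q' → s S | p Q.

S ::= p | q q Q | Q; Q ::= r | s S r | q S Q'; Q' ::= s S | p Q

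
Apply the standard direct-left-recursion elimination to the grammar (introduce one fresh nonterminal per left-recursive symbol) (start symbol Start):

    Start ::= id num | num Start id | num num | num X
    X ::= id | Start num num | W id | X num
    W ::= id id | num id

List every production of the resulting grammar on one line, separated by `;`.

Start ::= id num | num Start id | num num | num X; X ::= id X1 | Start num num X1 | W id X1; W ::= id id | num id; X1 ::= num X1 | epsilon

Directly left-recursive nonterminal: X.
For X: α = {num}, β = {id, Start num num, W id}. Rewrite as X → β X1 and X1 → α X1 | ε.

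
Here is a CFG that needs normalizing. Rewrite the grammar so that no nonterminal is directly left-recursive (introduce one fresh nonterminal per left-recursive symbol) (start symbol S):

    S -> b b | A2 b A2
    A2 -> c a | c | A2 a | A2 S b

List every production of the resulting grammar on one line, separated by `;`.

Directly left-recursive nonterminal: A2.
For A2: α = {a, S b}, β = {c a, c}. Rewrite as A2 → β A2' and A2' → α A2' | ε.

S -> b b | A2 b A2; A2 -> c a A2' | c A2'; A2' -> a A2' | S b A2' | ε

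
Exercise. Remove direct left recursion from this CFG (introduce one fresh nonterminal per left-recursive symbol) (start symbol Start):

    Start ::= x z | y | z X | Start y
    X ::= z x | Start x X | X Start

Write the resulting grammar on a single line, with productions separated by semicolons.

Start, X are directly left-recursive.
For Start: α = {y}, β = {x z, y, z X}. Rewrite as Start → β Start1 and Start1 → α Start1 | ε.
For X: α = {Start}, β = {z x, Start x X}. Rewrite as X → β X1 and X1 → α X1 | ε.

Start ::= x z Start1 | y Start1 | z X Start1; X ::= z x X1 | Start x X X1; Start1 ::= y Start1 | ε; X1 ::= Start X1 | ε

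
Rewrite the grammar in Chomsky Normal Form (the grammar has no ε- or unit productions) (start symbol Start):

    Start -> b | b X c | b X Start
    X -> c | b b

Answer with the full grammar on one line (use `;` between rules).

Introduce a nonterminal for each terminal appearing in a rule of length ≥ 2: X1 → b, X2 → c.
Binarize each right-hand side of length ≥ 3 by chaining fresh nonterminals (Y1, Y2, …): affected rules were Start → X1 X X2; Start → X1 X Start.

Start -> b | X1 Y1 | X1 Y2; X -> c | X1 X1; X1 -> b; X2 -> c; Y1 -> X X2; Y2 -> X Start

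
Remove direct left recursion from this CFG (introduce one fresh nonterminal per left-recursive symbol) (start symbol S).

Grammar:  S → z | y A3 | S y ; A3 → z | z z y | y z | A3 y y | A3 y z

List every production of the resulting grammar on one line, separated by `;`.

S → z S' | y A3 S'; A3 → z A3' | z z y A3' | y z A3'; S' → y S' | epsilon; A3' → y y A3' | y z A3' | epsilon

Left recursion appears on S, A3.
For S: α = {y}, β = {z, y A3}. Rewrite as S → β S' and S' → α S' | ε.
For A3: α = {y y, y z}, β = {z, z z y, y z}. Rewrite as A3 → β A3' and A3' → α A3' | ε.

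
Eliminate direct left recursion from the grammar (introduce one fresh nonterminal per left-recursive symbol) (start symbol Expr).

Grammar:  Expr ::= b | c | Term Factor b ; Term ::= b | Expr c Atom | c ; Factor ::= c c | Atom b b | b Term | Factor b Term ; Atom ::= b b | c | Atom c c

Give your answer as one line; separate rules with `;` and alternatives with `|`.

Left recursion appears on Factor, Atom.
For Factor: α = {b Term}, β = {c c, Atom b b, b Term}. Rewrite as Factor → β Factor1 and Factor1 → α Factor1 | ε.
For Atom: α = {c c}, β = {b b, c}. Rewrite as Atom → β Atom1 and Atom1 → α Atom1 | ε.

Expr ::= b | c | Term Factor b; Term ::= b | Expr c Atom | c; Factor ::= c c Factor1 | Atom b b Factor1 | b Term Factor1; Atom ::= b b Atom1 | c Atom1; Factor1 ::= b Term Factor1 | ε; Atom1 ::= c c Atom1 | ε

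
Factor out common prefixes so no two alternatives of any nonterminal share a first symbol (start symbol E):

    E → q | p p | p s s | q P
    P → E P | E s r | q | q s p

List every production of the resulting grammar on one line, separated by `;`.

E has alternatives sharing prefix 'q': factor to E → q E' with E' → ε | P.
E has alternatives sharing prefix 'p': factor to E → p E'' with E'' → p | s s.
P has alternatives sharing prefix 'E': factor to P → E P' with P' → P | s r.
P has alternatives sharing prefix 'q': factor to P → q P'' with P'' → ε | s p.

E → q E' | p E''; P → E P' | q P''; E' → ε | P; E'' → p | s s; P' → P | s r; P'' → ε | s p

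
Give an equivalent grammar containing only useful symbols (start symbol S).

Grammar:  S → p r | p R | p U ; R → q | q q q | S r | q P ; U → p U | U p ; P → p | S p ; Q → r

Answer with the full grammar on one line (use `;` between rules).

S → p r | p R; R → q | q q q | S r | q P; P → p | S p

Generating nonterminals: {P, Q, R, S}.
Reachable from S after that: {P, R, S}.
Removed useless symbols: {Q, U} and every production mentioning them.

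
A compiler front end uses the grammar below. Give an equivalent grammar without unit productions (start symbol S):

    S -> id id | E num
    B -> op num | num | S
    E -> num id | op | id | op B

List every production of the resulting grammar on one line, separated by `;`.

Unit pairs: B ⇒* {S}.
Replace each nonterminal's rules with the union of the non-unit rules of every nonterminal it unit-derives.

S -> id id | E num; B -> op num | num | id id | E num; E -> num id | op | id | op B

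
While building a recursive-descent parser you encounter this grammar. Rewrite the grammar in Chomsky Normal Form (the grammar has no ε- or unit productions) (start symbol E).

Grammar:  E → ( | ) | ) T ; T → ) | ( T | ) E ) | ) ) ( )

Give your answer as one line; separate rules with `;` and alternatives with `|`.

E → ( | ) | X1 T; T → ) | X2 T | X1 Y1 | X1 Y2; X1 → ); X2 → (; Y1 → E X1; Y2 → X1 Y3; Y3 → X2 X1

Introduce a nonterminal for each terminal appearing in a rule of length ≥ 2: X1 → ), X2 → (.
Binarize each right-hand side of length ≥ 3 by chaining fresh nonterminals (Y1, Y2, …): affected rules were T → X1 E X1; T → X1 X1 X2 X1.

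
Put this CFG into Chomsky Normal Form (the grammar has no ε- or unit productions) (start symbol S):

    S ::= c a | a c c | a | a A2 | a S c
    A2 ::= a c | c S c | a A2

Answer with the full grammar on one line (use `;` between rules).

Introduce a nonterminal for each terminal appearing in a rule of length ≥ 2: X1 → c, X2 → a.
Binarize each right-hand side of length ≥ 3 by chaining fresh nonterminals (Y1, Y2, …): affected rules were S → X2 X1 X1; S → X2 S X1; A2 → X1 S X1.

S ::= X1 X2 | X2 Y1 | a | X2 A2 | X2 Y2; A2 ::= X2 X1 | X1 Y3 | X2 A2; X1 ::= c; X2 ::= a; Y1 ::= X1 X1; Y2 ::= S X1; Y3 ::= S X1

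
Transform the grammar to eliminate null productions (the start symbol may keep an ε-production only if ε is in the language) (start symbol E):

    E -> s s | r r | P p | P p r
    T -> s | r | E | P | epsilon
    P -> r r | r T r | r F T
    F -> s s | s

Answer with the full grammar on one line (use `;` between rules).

Nullable set = {T}.
ε ∉ L(G), so no ε-production is kept.
Expand every rule over subsets of its nullable positions: P → r F T gives r F T | r F.

E -> s s | r r | P p | P p r; T -> s | r | E | P; P -> r r | r T r | r F T | r F; F -> s s | s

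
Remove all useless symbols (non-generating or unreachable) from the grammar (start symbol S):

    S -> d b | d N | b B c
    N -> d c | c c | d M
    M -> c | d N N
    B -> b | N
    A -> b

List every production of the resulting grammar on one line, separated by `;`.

S -> d b | d N | b B c; N -> d c | c c | d M; M -> c | d N N; B -> b | N

Generating nonterminals: {A, B, M, N, S}.
Reachable from S after that: {B, M, N, S}.
Removed useless symbols: {A} and every production mentioning them.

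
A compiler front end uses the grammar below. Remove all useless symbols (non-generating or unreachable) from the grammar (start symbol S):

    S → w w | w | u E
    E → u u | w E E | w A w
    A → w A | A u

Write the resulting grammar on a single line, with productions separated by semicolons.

Generating nonterminals: {E, S}.
Reachable from S after that: {E, S}.
Removed useless symbols: {A} and every production mentioning them.

S → w w | w | u E; E → u u | w E E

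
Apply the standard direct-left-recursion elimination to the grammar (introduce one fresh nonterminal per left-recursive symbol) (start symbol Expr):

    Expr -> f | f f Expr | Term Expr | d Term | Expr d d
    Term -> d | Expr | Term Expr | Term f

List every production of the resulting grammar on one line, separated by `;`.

Expr, Term are directly left-recursive.
For Expr: α = {d d}, β = {f, f f Expr, Term Expr, d Term}. Rewrite as Expr → β Expr1 and Expr1 → α Expr1 | ε.
For Term: α = {Expr, f}, β = {d, Expr}. Rewrite as Term → β Term1 and Term1 → α Term1 | ε.

Expr -> f Expr1 | f f Expr Expr1 | Term Expr Expr1 | d Term Expr1; Term -> d Term1 | Expr Term1; Expr1 -> d d Expr1 | ε; Term1 -> Expr Term1 | f Term1 | ε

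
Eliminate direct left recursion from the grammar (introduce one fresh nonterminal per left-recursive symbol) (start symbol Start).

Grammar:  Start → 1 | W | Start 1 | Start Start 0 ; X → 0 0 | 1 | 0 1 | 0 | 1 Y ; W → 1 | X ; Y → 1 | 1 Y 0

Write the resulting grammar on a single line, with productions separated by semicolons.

Start → 1 Start1 | W Start1; X → 0 0 | 1 | 0 1 | 0 | 1 Y; W → 1 | X; Y → 1 | 1 Y 0; Start1 → 1 Start1 | Start 0 Start1 | ε

Directly left-recursive nonterminal: Start.
For Start: α = {1, Start 0}, β = {1, W}. Rewrite as Start → β Start1 and Start1 → α Start1 | ε.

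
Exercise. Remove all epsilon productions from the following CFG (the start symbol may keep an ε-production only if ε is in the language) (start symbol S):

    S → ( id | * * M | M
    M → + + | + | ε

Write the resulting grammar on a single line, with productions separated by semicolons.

Nullable nonterminals: {M, S}.
ε ∈ L(G) since S is nullable, so keep S → ε.
For each production, add variants omitting each subset of nullable occurrences: S → * * M gives * * M | * *.

S → ( id | * * M | * * | M | ε; M → + + | +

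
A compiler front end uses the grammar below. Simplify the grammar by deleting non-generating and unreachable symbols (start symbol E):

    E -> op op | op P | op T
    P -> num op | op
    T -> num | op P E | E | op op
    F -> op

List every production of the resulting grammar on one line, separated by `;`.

Generating nonterminals: {E, F, P, T}.
Reachable from E after that: {E, P, T}.
Removed useless symbols: {F} and every production mentioning them.

E -> op op | op P | op T; P -> num op | op; T -> num | op P E | E | op op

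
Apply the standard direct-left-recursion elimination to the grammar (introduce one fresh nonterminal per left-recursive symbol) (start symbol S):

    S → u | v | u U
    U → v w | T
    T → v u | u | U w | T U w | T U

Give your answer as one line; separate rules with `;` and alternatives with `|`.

S → u | v | u U; U → v w | T; T → v u T' | u T' | U w T'; T' → U w T' | U T' | ε

Left recursion appears on T.
For T: α = {U w, U}, β = {v u, u, U w}. Rewrite as T → β T' and T' → α T' | ε.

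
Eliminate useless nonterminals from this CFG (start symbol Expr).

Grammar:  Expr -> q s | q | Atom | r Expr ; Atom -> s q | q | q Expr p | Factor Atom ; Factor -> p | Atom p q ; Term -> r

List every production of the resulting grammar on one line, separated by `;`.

Generating nonterminals: {Atom, Expr, Factor, Term}.
Reachable from Expr after that: {Atom, Expr, Factor}.
Removed useless symbols: {Term} and every production mentioning them.

Expr -> q s | q | Atom | r Expr; Atom -> s q | q | q Expr p | Factor Atom; Factor -> p | Atom p q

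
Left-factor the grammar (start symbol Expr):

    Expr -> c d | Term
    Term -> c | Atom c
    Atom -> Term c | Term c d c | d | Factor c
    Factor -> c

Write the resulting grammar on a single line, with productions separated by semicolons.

Expr -> c d | Term; Term -> c | Atom c; Atom -> d | Factor c | Term c Atom1; Factor -> c; Atom1 -> ε | d c

Atom has alternatives sharing prefix 'Term c': factor to Atom → Term c Atom1 with Atom1 → ε | d c.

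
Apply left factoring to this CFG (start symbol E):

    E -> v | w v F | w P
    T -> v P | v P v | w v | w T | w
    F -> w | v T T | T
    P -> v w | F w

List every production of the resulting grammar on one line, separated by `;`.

E -> v | w E'; T -> w T' | v P T''; F -> w | v T T | T; P -> v w | F w; E' -> v F | P; T' -> v | T | ε; T'' -> ε | v

E has alternatives sharing prefix 'w': factor to E → w E' with E' → v F | P.
T has alternatives sharing prefix 'w': factor to T → w T' with T' → v | T | ε.
T has alternatives sharing prefix 'v P': factor to T → v P T'' with T'' → ε | v.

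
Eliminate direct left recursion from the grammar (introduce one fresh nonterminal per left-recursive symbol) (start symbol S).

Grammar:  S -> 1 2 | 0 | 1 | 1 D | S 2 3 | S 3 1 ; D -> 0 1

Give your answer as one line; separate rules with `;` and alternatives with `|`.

S is directly left-recursive.
For S: α = {2 3, 3 1}, β = {1 2, 0, 1, 1 D}. Rewrite as S → β S' and S' → α S' | ε.

S -> 1 2 S' | 0 S' | 1 S' | 1 D S'; D -> 0 1; S' -> 2 3 S' | 3 1 S' | ε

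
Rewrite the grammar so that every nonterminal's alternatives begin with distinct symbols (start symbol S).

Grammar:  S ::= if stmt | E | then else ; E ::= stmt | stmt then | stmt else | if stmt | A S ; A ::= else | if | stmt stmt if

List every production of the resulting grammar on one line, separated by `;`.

S ::= if stmt | E | then else; E ::= if stmt | A S | stmt E'; A ::= else | if | stmt stmt if; E' ::= ε | then | else

E has alternatives sharing prefix 'stmt': factor to E → stmt E' with E' → ε | then | else.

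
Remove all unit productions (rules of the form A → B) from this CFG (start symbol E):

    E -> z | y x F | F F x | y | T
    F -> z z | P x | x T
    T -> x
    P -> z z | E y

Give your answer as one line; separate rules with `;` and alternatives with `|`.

E -> z | y x F | F F x | y | x; F -> z z | P x | x T; T -> x; P -> z z | E y

Unit pairs: E ⇒* {T}.
For every A with A ⇒* B via unit rules, add B's non-unit alternatives to A; then delete every rule of the form X → Y.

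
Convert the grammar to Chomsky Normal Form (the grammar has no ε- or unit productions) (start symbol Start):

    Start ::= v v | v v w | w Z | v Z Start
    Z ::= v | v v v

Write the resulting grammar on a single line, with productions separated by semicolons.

Introduce a nonterminal for each terminal appearing in a rule of length ≥ 2: X1 → v, X2 → w.
Binarize each right-hand side of length ≥ 3 by chaining fresh nonterminals (Y1, Y2, …): affected rules were Start → X1 X1 X2; Start → X1 Z Start; Z → X1 X1 X1.

Start ::= X1 X1 | X1 Y1 | X2 Z | X1 Y2; Z ::= v | X1 Y3; X1 ::= v; X2 ::= w; Y1 ::= X1 X2; Y2 ::= Z Start; Y3 ::= X1 X1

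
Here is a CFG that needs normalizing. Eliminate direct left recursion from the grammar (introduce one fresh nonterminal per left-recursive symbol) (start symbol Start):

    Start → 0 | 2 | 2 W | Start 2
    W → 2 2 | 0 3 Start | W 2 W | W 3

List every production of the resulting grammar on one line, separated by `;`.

Left recursion appears on Start, W.
For Start: α = {2}, β = {0, 2, 2 W}. Rewrite as Start → β Start1 and Start1 → α Start1 | ε.
For W: α = {2 W, 3}, β = {2 2, 0 3 Start}. Rewrite as W → β W1 and W1 → α W1 | ε.

Start → 0 Start1 | 2 Start1 | 2 W Start1; W → 2 2 W1 | 0 3 Start W1; Start1 → 2 Start1 | ε; W1 → 2 W W1 | 3 W1 | ε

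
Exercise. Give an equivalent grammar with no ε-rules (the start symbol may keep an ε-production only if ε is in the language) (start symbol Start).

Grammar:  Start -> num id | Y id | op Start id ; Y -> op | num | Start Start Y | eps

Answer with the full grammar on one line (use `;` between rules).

The nullable symbols are {Y}.
ε ∉ L(G), so no ε-production is kept.
Expand every rule over subsets of its nullable positions: Start → Y id gives Y id | id. Y → Start Start Y gives Start Start Y | Start Start.

Start -> num id | Y id | id | op Start id; Y -> op | num | Start Start Y | Start Start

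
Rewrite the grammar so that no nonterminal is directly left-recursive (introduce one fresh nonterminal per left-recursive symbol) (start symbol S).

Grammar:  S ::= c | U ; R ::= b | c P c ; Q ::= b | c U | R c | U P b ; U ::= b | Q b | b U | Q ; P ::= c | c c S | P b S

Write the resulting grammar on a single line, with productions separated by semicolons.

S ::= c | U; R ::= b | c P c; Q ::= b | c U | R c | U P b; U ::= b | Q b | b U | Q; P ::= c P' | c c S P'; P' ::= b S P' | ε

Directly left-recursive nonterminal: P.
For P: α = {b S}, β = {c, c c S}. Rewrite as P → β P' and P' → α P' | ε.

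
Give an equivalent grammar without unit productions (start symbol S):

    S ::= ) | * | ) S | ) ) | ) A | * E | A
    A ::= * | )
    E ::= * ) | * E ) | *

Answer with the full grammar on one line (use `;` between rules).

Unit pairs: S ⇒* {A}.
For each unit pair (A, B), copy every non-unit production of B to A, then drop all unit productions.

S ::= ) | * | ) S | ) ) | ) A | * E; A ::= * | ); E ::= * ) | * E ) | *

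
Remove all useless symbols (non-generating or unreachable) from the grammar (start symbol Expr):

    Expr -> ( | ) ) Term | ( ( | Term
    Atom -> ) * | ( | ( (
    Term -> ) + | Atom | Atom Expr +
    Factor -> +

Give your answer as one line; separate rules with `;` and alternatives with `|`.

Generating nonterminals: {Atom, Expr, Factor, Term}.
Reachable from Expr after that: {Atom, Expr, Term}.
Removed useless symbols: {Factor} and every production mentioning them.

Expr -> ( | ) ) Term | ( ( | Term; Atom -> ) * | ( | ( (; Term -> ) + | Atom | Atom Expr +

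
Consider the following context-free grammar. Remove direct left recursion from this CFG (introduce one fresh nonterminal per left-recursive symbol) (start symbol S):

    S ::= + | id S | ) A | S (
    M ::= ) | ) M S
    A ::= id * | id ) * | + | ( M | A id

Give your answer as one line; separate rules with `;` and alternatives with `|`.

S ::= + S' | id S S' | ) A S'; M ::= ) | ) M S; A ::= id * A' | id ) * A' | + A' | ( M A'; S' ::= ( S' | ε; A' ::= id A' | ε

Directly left-recursive nonterminals: S, A.
For S: α = {(}, β = {+, id S, ) A}. Rewrite as S → β S' and S' → α S' | ε.
For A: α = {id}, β = {id *, id ) *, +, ( M}. Rewrite as A → β A' and A' → α A' | ε.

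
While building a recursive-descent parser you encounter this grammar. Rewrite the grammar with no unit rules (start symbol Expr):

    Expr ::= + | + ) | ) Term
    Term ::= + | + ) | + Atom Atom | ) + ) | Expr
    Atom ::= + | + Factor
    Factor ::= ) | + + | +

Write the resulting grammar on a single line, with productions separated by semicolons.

Unit pairs: Term ⇒* {Expr}.
For every A with A ⇒* B via unit rules, add B's non-unit alternatives to A; then delete every rule of the form X → Y.

Expr ::= + | + ) | ) Term; Term ::= + | + ) | + Atom Atom | ) + ) | ) Term; Atom ::= + | + Factor; Factor ::= ) | + + | +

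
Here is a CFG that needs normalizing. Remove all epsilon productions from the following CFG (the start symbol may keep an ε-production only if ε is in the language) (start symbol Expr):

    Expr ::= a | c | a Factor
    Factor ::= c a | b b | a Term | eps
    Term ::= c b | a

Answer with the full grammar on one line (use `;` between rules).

Nullable set = {Factor}.
ε ∉ L(G), so no ε-production is kept.

Expr ::= a | c | a Factor; Factor ::= c a | b b | a Term; Term ::= c b | a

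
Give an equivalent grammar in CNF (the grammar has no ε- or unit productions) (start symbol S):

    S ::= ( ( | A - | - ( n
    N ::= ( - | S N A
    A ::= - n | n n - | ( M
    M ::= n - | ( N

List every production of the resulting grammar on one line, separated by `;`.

S ::= X1 X1 | A X2 | X2 Y1; N ::= X1 X2 | S Y2; A ::= X2 X3 | X3 Y3 | X1 M; M ::= X3 X2 | X1 N; X1 ::= (; X2 ::= -; X3 ::= n; Y1 ::= X1 X3; Y2 ::= N A; Y3 ::= X3 X2

Introduce a nonterminal for each terminal appearing in a rule of length ≥ 2: X1 → (, X2 → -, X3 → n.
Binarize each right-hand side of length ≥ 3 by chaining fresh nonterminals (Y1, Y2, …): affected rules were S → X2 X1 X3; N → S N A; A → X3 X3 X2.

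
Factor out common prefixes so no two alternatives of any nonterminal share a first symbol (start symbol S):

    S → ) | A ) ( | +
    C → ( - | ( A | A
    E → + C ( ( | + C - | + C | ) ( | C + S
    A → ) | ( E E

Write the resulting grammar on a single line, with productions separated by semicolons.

S → ) | A ) ( | +; C → A | ( C'; E → ) ( | C + S | + C E'; A → ) | ( E E; C' → - | A; E' → ( ( | - | ε

C has alternatives sharing prefix '(': factor to C → ( C' with C' → - | A.
E has alternatives sharing prefix '+ C': factor to E → + C E' with E' → ( ( | - | ε.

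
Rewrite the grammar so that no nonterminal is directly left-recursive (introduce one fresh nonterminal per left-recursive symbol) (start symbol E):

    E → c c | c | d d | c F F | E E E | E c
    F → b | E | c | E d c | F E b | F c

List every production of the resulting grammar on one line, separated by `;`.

E, F are directly left-recursive.
For E: α = {E E, c}, β = {c c, c, d d, c F F}. Rewrite as E → β E' and E' → α E' | ε.
For F: α = {E b, c}, β = {b, E, c, E d c}. Rewrite as F → β F' and F' → α F' | ε.

E → c c E' | c E' | d d E' | c F F E'; F → b F' | E F' | c F' | E d c F'; E' → E E E' | c E' | ε; F' → E b F' | c F' | ε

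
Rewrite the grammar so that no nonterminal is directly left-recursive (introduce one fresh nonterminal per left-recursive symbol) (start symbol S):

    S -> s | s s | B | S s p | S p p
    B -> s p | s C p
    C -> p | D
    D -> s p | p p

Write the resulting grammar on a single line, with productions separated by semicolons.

S -> s S' | s s S' | B S'; B -> s p | s C p; C -> p | D; D -> s p | p p; S' -> s p S' | p p S' | ε

Left recursion appears on S.
For S: α = {s p, p p}, β = {s, s s, B}. Rewrite as S → β S' and S' → α S' | ε.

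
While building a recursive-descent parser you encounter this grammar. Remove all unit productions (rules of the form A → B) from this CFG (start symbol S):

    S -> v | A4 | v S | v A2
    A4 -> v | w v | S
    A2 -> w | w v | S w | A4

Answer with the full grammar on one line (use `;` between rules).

Unit pairs: A2 ⇒* {A4, S}; A4 ⇒* {S}; S ⇒* {A4}.
For each unit pair (A, B), copy every non-unit production of B to A, then drop all unit productions.

S -> v | w v | v S | v A2; A4 -> v | w v | v S | v A2; A2 -> v | w v | w | S w | v S | v A2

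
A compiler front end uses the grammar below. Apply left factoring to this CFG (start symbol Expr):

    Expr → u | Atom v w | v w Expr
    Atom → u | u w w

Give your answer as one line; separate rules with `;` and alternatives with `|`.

Expr → u | Atom v w | v w Expr; Atom → u Atom1; Atom1 → ε | w w

Atom has alternatives sharing prefix 'u': factor to Atom → u Atom1 with Atom1 → ε | w w.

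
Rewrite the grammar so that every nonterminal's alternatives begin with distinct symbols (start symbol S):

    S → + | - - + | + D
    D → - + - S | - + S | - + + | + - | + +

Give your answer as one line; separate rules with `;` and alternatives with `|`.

S → - - + | + S'; D → - + D' | + D''; S' → ε | D; D' → - S | S | +; D'' → - | +

S has alternatives sharing prefix '+': factor to S → + S' with S' → ε | D.
D has alternatives sharing prefix '- +': factor to D → - + D' with D' → - S | S | +.
D has alternatives sharing prefix '+': factor to D → + D'' with D'' → - | +.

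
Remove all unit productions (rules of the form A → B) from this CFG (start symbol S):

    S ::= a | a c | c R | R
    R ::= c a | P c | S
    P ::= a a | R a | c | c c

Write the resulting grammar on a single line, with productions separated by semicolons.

S ::= a | a c | c R | c a | P c; R ::= a | a c | c R | c a | P c; P ::= a a | R a | c | c c

Unit pairs: R ⇒* {S}; S ⇒* {R}.
For each unit pair (A, B), copy every non-unit production of B to A, then drop all unit productions.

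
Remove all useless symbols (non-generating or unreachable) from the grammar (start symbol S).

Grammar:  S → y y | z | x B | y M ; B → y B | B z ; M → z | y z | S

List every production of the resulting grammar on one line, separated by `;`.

S → y y | z | y M; M → z | y z | S

Generating nonterminals: {M, S}.
Reachable from S after that: {M, S}.
Removed useless symbols: {B} and every production mentioning them.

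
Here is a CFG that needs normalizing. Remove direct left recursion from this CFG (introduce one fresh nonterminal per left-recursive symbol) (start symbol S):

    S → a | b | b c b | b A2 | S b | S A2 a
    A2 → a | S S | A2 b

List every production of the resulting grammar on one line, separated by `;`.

S, A2 are directly left-recursive.
For S: α = {b, A2 a}, β = {a, b, b c b, b A2}. Rewrite as S → β S' and S' → α S' | ε.
For A2: α = {b}, β = {a, S S}. Rewrite as A2 → β A2' and A2' → α A2' | ε.

S → a S' | b S' | b c b S' | b A2 S'; A2 → a A2' | S S A2'; S' → b S' | A2 a S' | ε; A2' → b A2' | ε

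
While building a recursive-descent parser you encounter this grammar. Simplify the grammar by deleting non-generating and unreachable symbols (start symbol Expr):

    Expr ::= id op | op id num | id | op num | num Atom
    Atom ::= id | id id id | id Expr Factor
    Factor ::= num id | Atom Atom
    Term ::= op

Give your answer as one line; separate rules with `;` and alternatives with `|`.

Generating nonterminals: {Atom, Expr, Factor, Term}.
Reachable from Expr after that: {Atom, Expr, Factor}.
Removed useless symbols: {Term} and every production mentioning them.

Expr ::= id op | op id num | id | op num | num Atom; Atom ::= id | id id id | id Expr Factor; Factor ::= num id | Atom Atom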